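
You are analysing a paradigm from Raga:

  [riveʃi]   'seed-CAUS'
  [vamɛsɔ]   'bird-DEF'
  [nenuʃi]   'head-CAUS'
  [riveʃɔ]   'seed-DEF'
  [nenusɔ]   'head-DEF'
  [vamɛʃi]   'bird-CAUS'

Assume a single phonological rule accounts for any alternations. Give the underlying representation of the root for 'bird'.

/vamɛs/

The root 'bird' surfaces as [vamɛʃi] and [vamɛsɔ], with a stem-final [ʃ] ~ [s] alternation.
Compare 'seed', with invariant [ʃ] in [riveʃi] and [riveʃɔ]: an analysis with underlying /ʃ/ and a rule producing [s] before the DEF suffix would wrongly predict alternation here too.
The underlying segment must be /s/; /s/ becomes palato-alveolar [ʃ] before a front vowel, yielding [ʃ] there.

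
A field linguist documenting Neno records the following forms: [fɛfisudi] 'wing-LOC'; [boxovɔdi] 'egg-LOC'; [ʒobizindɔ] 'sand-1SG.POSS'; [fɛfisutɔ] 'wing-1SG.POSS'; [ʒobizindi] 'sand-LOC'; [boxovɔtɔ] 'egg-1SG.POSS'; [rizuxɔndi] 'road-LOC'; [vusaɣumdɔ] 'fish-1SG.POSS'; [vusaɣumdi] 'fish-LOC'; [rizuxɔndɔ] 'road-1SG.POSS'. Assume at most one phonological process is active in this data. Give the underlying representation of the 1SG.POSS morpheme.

The 1SG.POSS suffix surfaces as [-dɔ] and [-tɔ], depending on the final segment of the stem.
The LOC suffix, which begins with [d], is invariant after every stem; so [d] is not altered by any rule here.
So the underlying form is /-tɔ/, and voiceless stops become voiced after a nasal.

/-tɔ/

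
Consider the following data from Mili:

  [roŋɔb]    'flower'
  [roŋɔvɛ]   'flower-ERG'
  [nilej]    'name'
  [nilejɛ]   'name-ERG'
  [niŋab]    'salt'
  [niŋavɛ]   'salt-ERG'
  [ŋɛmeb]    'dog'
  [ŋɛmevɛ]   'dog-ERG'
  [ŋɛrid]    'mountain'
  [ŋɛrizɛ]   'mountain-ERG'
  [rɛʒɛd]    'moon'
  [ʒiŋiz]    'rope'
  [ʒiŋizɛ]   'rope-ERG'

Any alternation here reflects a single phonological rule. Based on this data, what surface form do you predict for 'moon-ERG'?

In [ŋɛrid] and [ŋɛrizɛ] the final segment of 'mountain' alternates: [d] ~ [z].
But 'rope' keeps [z] in both environments ([ʒiŋiz], [ʒiŋizɛ]), so there is no rule changing /z/ to [d] in isolation.
The alternation reflects intervocalic spirantization: voiced stops become fricatives between vowels. /d/ is underlying.
The one attested form of 'moon', [rɛʒɛd], shows underlying /rɛʒɛd/. Applying the same rule between vowels gives [rɛʒɛzɛ].

[rɛʒɛzɛ]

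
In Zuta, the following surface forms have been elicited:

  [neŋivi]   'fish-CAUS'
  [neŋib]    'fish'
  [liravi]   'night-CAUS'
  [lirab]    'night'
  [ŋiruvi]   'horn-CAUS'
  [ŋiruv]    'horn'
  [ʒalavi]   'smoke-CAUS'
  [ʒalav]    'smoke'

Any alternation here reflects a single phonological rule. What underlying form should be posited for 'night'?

/lirab/

'night' shows [v] ~ [b] at the end of the stem ([liravi] vs [lirab]).
But 'horn' keeps [v] in both environments ([ŋiruvi], [ŋiruv]), so there is no rule changing /v/ to [b] in isolation.
The alternation reflects intervocalic spirantization: voiced stops become fricatives between vowels. /b/ is underlying.
So 'night' = /lirab/.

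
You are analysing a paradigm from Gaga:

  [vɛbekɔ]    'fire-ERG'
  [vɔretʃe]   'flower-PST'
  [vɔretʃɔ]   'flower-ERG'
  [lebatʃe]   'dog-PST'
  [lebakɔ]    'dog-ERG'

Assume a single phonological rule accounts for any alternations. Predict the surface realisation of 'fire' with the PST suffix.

The stem for 'dog' ends in [tʃ] in [lebatʃe] but [k] in [lebakɔ].
If /tʃ/ were underlying and a rule turned it into [k] before the ERG suffix, 'flower' would also alternate; but it has [tʃ] in both [vɔretʃe] and [vɔretʃɔ].
So /k/ is underlying, and a rule of palatalization before a front vowel — /k/ becomes palato-alveolar [tʃ] before a front vowel — gives [tʃ].
From [vɛbekɔ] the stem 'fire' is /vɛbek/; before a front vowel this yields [vɛbetʃe].

[vɛbetʃe]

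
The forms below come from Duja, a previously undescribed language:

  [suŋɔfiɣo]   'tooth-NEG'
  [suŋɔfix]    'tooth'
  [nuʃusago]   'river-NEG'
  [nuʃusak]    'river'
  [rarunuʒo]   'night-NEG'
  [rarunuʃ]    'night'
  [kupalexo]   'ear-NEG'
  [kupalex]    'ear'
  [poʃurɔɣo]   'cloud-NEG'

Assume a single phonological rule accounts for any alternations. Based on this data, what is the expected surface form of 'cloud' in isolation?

The root 'tooth' surfaces as [suŋɔfiɣo] and [suŋɔfix], with a stem-final [ɣ] ~ [x] alternation.
If /x/ were underlying and a rule turned it into [ɣ] before the NEG suffix, 'ear' would also alternate; but it has [x] in both [kupalexo] and [kupalex].
The alternation reflects word-final obstruent devoicing: voiced obstruents become voiceless word-finally. /ɣ/ is underlying.
The one attested form of 'cloud', [poʃurɔɣo], shows underlying /poʃurɔɣ/. Applying the same rule word-finally gives [poʃurɔx].

[poʃurɔx]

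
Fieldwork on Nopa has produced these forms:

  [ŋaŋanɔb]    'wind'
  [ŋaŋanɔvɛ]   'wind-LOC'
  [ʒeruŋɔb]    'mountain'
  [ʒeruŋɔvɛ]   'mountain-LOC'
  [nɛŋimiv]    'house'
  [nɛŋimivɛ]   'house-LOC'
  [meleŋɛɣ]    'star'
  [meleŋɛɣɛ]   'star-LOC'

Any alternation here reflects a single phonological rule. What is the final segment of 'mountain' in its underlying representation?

/b/

The root 'mountain' surfaces as [ʒeruŋɔb] and [ʒeruŋɔvɛ], with a stem-final [b] ~ [v] alternation.
Compare 'house', with invariant [v] in [nɛŋimiv] and [nɛŋimivɛ]: an analysis with underlying /v/ and a rule producing [b] in isolation would wrongly predict alternation here too.
So /b/ is underlying, and a rule of intervocalic spirantization — voiced stops become fricatives between vowels — gives [v].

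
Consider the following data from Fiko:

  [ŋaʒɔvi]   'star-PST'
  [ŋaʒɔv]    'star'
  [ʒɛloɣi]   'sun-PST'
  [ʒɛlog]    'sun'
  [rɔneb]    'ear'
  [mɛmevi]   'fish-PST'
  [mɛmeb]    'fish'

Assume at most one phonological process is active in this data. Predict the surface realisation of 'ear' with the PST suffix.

The root 'fish' surfaces as [mɛmevi] and [mɛmeb], with a stem-final [v] ~ [b] alternation.
If /v/ were underlying and a rule turned it into [b] in isolation, 'star' would also alternate; but it has [v] in both [ŋaʒɔvi] and [ŋaʒɔv].
Therefore /b/ is basic and [v] is derived by intervocalic spirantization (voiced stops become fricatives between vowels).
The one attested form of 'ear', [rɔneb], shows underlying /rɔneb/. Applying the same rule between vowels gives [rɔnevi].

[rɔnevi]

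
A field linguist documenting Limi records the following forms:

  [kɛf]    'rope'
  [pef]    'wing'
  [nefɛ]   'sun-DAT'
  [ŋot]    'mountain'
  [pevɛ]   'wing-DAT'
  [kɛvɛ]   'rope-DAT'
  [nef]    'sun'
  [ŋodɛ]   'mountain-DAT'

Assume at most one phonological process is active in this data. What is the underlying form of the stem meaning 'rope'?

'rope' shows [v] ~ [f] at the end of the stem ([kɛvɛ] vs [kɛf]).
But 'sun' keeps [f] in both environments ([nefɛ], [nef]), so there is no rule changing /f/ to [v] before the DAT suffix.
Therefore /v/ is basic and [f] is derived by word-final obstruent devoicing (voiced obstruents become voiceless word-finally).
Hence 'rope' is /kɛv/ underlyingly.

/kɛv/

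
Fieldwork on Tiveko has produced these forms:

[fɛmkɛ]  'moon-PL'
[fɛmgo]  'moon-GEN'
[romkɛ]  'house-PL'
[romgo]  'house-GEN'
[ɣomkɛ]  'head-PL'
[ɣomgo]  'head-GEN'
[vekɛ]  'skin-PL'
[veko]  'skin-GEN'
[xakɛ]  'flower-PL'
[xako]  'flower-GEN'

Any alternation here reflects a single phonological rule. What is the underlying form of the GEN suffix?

The GEN suffix surfaces as [-go] and [-ko], depending on the final segment of the stem.
The PL suffix, which begins with [k], is invariant after every stem; so [k] is not altered by any rule here.
The GEN suffix is therefore /-go/ underlyingly, with post-vocalic devoicing: voiced stops become voiceless after a vowel.

/-go/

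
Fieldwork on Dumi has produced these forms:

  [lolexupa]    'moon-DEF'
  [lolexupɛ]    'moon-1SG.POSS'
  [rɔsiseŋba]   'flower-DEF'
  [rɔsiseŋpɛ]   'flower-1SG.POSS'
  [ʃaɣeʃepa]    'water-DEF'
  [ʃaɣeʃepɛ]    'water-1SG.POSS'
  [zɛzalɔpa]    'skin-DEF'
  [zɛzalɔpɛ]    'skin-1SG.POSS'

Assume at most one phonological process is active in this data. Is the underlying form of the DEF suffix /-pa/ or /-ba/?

The DEF morpheme has two allomorphs, [-ba] and [-pa].
By contrast the 1SG.POSS suffix keeps its initial [p] throughout — that segment must be underlying.
So the underlying form is /-ba/, and voiced stops become voiceless after a vowel.

/-ba/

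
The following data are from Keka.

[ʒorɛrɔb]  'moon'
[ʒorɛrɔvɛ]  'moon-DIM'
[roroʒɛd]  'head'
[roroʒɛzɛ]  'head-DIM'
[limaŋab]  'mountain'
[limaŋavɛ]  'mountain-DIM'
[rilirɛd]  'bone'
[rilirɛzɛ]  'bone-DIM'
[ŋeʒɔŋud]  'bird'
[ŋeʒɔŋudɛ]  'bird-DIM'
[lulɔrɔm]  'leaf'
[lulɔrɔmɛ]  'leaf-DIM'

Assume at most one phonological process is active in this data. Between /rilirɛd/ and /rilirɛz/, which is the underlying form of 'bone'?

/rilirɛz/

The root 'bone' surfaces as [rilirɛd] and [rilirɛzɛ], with a stem-final [d] ~ [z] alternation.
If /d/ were underlying and a rule turned it into [z] before the DIM suffix, 'bird' would also alternate; but it has [d] in both [ŋeʒɔŋud] and [ŋeʒɔŋudɛ].
The underlying segment must be /z/; voiced fricatives become stops word-finally, yielding [d] there.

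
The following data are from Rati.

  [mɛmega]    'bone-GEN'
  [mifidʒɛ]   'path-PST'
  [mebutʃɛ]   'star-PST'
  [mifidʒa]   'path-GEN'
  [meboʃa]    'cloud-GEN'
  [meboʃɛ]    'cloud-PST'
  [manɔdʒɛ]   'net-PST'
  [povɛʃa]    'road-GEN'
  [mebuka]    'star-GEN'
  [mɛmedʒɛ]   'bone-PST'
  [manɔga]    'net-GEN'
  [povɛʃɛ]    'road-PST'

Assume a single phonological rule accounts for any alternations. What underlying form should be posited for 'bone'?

/mɛmeg/

'bone' shows [g] ~ [dʒ] at the end of the stem ([mɛmega] vs [mɛmedʒɛ]).
If /dʒ/ were underlying and a rule turned it into [g] before the GEN suffix, 'path' would also alternate; but it has [dʒ] in both [mifidʒa] and [mifidʒɛ].
Therefore /g/ is basic and [dʒ] is derived by palatalization before a front vowel (/k/ and /g/ become palato-alveolar [tʃ] and [dʒ] before a front vowel).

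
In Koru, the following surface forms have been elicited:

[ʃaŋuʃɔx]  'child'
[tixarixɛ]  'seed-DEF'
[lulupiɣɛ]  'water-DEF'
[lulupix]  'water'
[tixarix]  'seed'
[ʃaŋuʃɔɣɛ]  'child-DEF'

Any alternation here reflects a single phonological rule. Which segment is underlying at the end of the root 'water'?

The stem for 'water' ends in [x] in [lulupix] but [ɣ] in [lulupiɣɛ].
The stem 'seed' ([tixarix], [tixarixɛ]) shows [x] unchanged in both environments, so [x] cannot be basic with [ɣ] derived before the DEF suffix.
The alternation reflects word-final obstruent devoicing: voiced obstruents become voiceless word-finally. /ɣ/ is underlying.

/ɣ/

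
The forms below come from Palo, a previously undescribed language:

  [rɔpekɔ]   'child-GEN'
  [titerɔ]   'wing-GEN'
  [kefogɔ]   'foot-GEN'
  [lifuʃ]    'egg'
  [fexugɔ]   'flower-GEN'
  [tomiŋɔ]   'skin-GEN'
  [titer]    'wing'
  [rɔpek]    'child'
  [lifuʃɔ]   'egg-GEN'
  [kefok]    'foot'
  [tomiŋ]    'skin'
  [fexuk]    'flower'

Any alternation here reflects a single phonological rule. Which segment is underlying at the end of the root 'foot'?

'foot' shows [k] ~ [g] at the end of the stem ([kefok] vs [kefogɔ]).
If /k/ were underlying and a rule turned it into [g] before the GEN suffix, 'child' would also alternate; but it has [k] in both [rɔpek] and [rɔpekɔ].
So /g/ is underlying, and a rule of word-final obstruent devoicing — voiced obstruents become voiceless word-finally — gives [k].

/g/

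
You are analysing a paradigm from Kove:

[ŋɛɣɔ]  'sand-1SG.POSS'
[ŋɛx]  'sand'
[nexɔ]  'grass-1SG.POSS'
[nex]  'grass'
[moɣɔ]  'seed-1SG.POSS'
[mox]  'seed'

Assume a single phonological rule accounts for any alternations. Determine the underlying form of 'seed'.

The stem for 'seed' ends in [ɣ] in [moɣɔ] but [x] in [mox].
If /x/ were underlying and a rule turned it into [ɣ] before the 1SG.POSS suffix, 'grass' would also alternate; but it has [x] in both [nexɔ] and [nex].
Therefore /ɣ/ is basic and [x] is derived by word-final obstruent devoicing (voiced obstruents become voiceless word-finally).

/moɣ/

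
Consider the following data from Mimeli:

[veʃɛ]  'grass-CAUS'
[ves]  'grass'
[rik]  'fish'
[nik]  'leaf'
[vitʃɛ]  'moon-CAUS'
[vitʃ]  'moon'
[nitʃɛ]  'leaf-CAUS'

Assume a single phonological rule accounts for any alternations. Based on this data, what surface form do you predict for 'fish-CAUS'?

[ritʃɛ]

In [nitʃɛ] and [nik] the final segment of 'leaf' alternates: [tʃ] ~ [k].
Compare 'moon', with invariant [tʃ] in [vitʃɛ] and [vitʃ]: an analysis with underlying /tʃ/ and a rule producing [k] in isolation would wrongly predict alternation here too.
The alternation reflects palatalization before a front vowel: /k/ and /s/ become palato-alveolar [tʃ] and [ʃ] before a front vowel. /k/ is underlying.
The one attested form of 'fish', [rik], shows underlying /rik/. Applying the same rule before a front vowel gives [ritʃɛ].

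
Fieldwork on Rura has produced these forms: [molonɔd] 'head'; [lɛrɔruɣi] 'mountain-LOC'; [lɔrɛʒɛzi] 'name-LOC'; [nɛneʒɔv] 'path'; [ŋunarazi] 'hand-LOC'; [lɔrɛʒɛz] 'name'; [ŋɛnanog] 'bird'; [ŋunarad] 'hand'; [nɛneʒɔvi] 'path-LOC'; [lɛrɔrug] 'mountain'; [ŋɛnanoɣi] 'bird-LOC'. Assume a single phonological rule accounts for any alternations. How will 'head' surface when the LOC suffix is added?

[molonɔzi]

The stem for 'hand' ends in [d] in [ŋunarad] but [z] in [ŋunarazi].
But 'name' keeps [z] in both environments ([lɔrɛʒɛz], [lɔrɛʒɛzi]), so there is no rule changing /z/ to [d] in isolation.
The underlying segment must be /d/; voiced stops become fricatives between vowels, yielding [z] there.
From [molonɔd] the stem 'head' is /molonɔd/; between vowels this yields [molonɔzi].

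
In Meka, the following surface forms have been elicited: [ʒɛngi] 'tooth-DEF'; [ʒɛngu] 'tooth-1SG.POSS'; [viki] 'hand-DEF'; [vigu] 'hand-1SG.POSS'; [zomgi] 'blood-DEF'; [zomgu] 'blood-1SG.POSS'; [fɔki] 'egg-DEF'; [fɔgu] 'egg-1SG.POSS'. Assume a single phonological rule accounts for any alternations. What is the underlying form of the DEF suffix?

/-ki/

The DEF morpheme has two allomorphs, [-gi] and [-ki].
By contrast the 1SG.POSS suffix keeps its initial [g] throughout — that segment must be underlying.
So the underlying form is /-ki/, and voiceless stops become voiced after a nasal.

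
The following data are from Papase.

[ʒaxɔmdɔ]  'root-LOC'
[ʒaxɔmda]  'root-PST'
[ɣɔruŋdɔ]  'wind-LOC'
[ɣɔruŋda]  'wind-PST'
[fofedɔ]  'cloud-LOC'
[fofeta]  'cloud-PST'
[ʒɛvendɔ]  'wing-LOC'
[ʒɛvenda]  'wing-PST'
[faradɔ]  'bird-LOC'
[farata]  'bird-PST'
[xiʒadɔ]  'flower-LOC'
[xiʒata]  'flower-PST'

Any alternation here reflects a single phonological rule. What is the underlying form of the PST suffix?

The PST morpheme has two allomorphs, [-da] and [-ta].
The LOC suffix, which begins with [d], is invariant after every stem; so [d] is not altered by any rule here.
The PST suffix is therefore /-ta/ underlyingly, with post-nasal voicing: voiceless stops become voiced after a nasal.

/-ta/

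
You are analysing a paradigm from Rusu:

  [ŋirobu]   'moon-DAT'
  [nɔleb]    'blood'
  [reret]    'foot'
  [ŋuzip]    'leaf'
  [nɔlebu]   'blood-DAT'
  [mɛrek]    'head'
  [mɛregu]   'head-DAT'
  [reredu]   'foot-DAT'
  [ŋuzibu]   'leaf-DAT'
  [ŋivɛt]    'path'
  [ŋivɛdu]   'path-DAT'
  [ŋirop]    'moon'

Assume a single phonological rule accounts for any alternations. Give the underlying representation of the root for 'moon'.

In [ŋirop] and [ŋirobu] the final segment of 'moon' alternates: [p] ~ [b].
If /b/ were underlying and a rule turned it into [p] in isolation, 'blood' would also alternate; but it has [b] in both [nɔleb] and [nɔlebu].
Therefore /p/ is basic and [b] is derived by intervocalic voicing (voiceless stops become voiced between vowels).

/ŋirop/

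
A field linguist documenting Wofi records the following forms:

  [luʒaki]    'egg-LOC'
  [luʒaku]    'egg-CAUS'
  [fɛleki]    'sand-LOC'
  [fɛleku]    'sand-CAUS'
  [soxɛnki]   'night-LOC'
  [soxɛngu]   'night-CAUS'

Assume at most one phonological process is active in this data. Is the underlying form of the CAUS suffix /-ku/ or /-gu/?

The CAUS morpheme has two allomorphs, [-gu] and [-ku].
The LOC suffix, which begins with [k], is invariant after every stem; so [k] is not altered by any rule here.
The CAUS suffix is therefore /-gu/ underlyingly, with post-vocalic devoicing: voiced stops become voiceless after a vowel.

/-gu/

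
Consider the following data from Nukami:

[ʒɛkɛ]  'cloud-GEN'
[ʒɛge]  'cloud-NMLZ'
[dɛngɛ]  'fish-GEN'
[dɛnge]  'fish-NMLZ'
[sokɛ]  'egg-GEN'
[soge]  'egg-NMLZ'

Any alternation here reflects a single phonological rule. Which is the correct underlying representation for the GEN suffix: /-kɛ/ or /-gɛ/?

/-kɛ/

The GEN suffix surfaces as [-gɛ] and [-kɛ], depending on the final segment of the stem.
The NMLZ suffix, which begins with [g], is invariant after every stem; so [g] is not altered by any rule here.
So the underlying form is /-kɛ/, and voiceless stops become voiced after a nasal.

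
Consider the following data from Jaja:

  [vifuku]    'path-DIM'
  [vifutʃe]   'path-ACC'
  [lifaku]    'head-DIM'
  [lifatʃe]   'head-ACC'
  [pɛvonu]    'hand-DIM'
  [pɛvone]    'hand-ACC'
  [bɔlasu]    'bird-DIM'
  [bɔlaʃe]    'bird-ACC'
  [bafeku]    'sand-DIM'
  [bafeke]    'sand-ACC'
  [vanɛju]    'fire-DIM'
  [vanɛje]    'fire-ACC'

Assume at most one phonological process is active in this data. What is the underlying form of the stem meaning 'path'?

'path' shows [k] ~ [tʃ] at the end of the stem ([vifuku] vs [vifutʃe]).
Compare 'sand', with invariant [k] in [bafeku] and [bafeke]: an analysis with underlying /k/ and a rule producing [tʃ] before the ACC suffix would wrongly predict alternation here too.
The underlying segment must be /tʃ/; palato-alveolar /tʃ/ and /ʃ/ become [k] and [s] when no front vowel follows, yielding [k] there.

/vifutʃ/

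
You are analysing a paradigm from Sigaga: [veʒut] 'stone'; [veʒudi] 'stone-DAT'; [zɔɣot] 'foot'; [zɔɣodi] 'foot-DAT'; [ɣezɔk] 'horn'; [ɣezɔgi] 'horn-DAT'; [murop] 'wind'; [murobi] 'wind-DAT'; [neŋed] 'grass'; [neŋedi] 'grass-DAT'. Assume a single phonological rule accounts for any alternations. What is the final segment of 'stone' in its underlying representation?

/t/

The root 'stone' surfaces as [veʒut] and [veʒudi], with a stem-final [t] ~ [d] alternation.
The stem 'grass' ([neŋed], [neŋedi]) shows [d] unchanged in both environments, so [d] cannot be basic with [t] derived in isolation.
The alternation reflects intervocalic voicing: voiceless stops become voiced between vowels. /t/ is underlying.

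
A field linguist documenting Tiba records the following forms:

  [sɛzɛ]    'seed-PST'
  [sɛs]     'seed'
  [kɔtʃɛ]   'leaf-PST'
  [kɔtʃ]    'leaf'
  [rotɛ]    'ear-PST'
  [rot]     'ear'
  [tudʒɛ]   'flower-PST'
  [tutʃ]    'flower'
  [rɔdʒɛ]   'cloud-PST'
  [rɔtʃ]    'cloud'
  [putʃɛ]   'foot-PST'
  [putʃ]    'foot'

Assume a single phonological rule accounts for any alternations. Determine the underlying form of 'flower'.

In [tudʒɛ] and [tutʃ] the final segment of 'flower' alternates: [dʒ] ~ [tʃ].
Compare 'leaf', with invariant [tʃ] in [kɔtʃɛ] and [kɔtʃ]: an analysis with underlying /tʃ/ and a rule producing [dʒ] before the PST suffix would wrongly predict alternation here too.
The alternation reflects word-final obstruent devoicing: voiced obstruents become voiceless word-finally. /dʒ/ is underlying.

/tudʒ/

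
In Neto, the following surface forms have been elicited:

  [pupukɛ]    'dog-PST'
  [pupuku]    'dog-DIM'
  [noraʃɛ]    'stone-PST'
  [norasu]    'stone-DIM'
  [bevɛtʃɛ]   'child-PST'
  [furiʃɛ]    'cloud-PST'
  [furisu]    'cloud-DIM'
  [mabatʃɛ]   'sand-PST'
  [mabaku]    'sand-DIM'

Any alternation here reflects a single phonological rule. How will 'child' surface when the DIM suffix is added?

In [mabatʃɛ] and [mabaku] the final segment of 'sand' alternates: [tʃ] ~ [k].
Compare 'dog', with invariant [k] in [pupukɛ] and [pupuku]: an analysis with underlying /k/ and a rule producing [tʃ] before the PST suffix would wrongly predict alternation here too.
The alternation reflects depalatalization: palato-alveolar /tʃ/ and /ʃ/ become [k] and [s] when no front vowel follows. /tʃ/ is underlying.
From [bevɛtʃɛ] the stem 'child' is /bevɛtʃ/; when no front vowel follows this yields [bevɛku].

[bevɛku]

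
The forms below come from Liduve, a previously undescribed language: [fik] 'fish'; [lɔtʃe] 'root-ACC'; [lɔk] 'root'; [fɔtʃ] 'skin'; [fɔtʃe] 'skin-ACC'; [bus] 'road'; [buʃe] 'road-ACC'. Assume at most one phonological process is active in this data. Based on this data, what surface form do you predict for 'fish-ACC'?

[fitʃe]

In [lɔk] and [lɔtʃe] the final segment of 'root' alternates: [k] ~ [tʃ].
But 'skin' keeps [tʃ] in both environments ([fɔtʃ], [fɔtʃe]), so there is no rule changing /tʃ/ to [k] in isolation.
Therefore /k/ is basic and [tʃ] is derived by palatalization before a front vowel (/k/ and /s/ become palato-alveolar [tʃ] and [ʃ] before a front vowel).
The one attested form of 'fish', [fik], shows underlying /fik/. Applying the same rule before a front vowel gives [fitʃe].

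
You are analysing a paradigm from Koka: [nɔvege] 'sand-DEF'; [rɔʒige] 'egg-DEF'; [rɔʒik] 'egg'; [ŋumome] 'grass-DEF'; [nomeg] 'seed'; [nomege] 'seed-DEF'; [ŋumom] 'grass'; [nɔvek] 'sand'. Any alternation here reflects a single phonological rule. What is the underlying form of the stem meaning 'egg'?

/rɔʒik/

The root 'egg' surfaces as [rɔʒik] and [rɔʒige], with a stem-final [k] ~ [g] alternation.
Compare 'seed', with invariant [g] in [nomeg] and [nomege]: an analysis with underlying /g/ and a rule producing [k] in isolation would wrongly predict alternation here too.
Therefore /k/ is basic and [g] is derived by intervocalic voicing (voiceless stops become voiced between vowels).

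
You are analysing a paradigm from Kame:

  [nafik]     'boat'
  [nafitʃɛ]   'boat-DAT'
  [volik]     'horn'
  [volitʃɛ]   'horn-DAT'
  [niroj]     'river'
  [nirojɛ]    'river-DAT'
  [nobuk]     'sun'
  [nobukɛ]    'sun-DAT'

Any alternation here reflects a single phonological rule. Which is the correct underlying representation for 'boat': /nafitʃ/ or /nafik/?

/nafitʃ/

The stem for 'boat' ends in [k] in [nafik] but [tʃ] in [nafitʃɛ].
If /k/ were underlying and a rule turned it into [tʃ] before the DAT suffix, 'sun' would also alternate; but it has [k] in both [nobuk] and [nobukɛ].
So /tʃ/ is underlying, and a rule of depalatalization — palato-alveolar /tʃ/ becomes [k] when no front vowel follows — gives [k].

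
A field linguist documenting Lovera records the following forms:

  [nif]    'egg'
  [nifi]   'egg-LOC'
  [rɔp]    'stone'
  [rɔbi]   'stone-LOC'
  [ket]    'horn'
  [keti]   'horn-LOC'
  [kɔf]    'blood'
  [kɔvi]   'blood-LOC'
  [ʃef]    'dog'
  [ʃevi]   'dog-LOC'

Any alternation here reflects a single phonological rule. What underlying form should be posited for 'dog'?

'dog' shows [f] ~ [v] at the end of the stem ([ʃef] vs [ʃevi]).
The stem 'egg' ([nif], [nifi]) shows [f] unchanged in both environments, so [f] cannot be basic with [v] derived before the LOC suffix.
The alternation reflects word-final obstruent devoicing: voiced obstruents become voiceless word-finally. /v/ is underlying.
Hence 'dog' is /ʃev/ underlyingly.

/ʃev/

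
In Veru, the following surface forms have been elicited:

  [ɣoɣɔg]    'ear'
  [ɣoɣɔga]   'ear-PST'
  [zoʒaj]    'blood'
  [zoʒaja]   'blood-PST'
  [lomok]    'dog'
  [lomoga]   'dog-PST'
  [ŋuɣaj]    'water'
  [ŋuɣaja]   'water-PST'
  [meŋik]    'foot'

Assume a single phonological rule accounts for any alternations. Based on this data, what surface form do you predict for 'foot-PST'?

[meŋiga]

'dog' shows [k] ~ [g] at the end of the stem ([lomok] vs [lomoga]).
Compare 'ear', with invariant [g] in [ɣoɣɔg] and [ɣoɣɔga]: an analysis with underlying /g/ and a rule producing [k] in isolation would wrongly predict alternation here too.
The alternation reflects intervocalic voicing: voiceless stops become voiced between vowels. /k/ is underlying.
From [meŋik] the stem 'foot' is /meŋik/; between vowels this yields [meŋiga].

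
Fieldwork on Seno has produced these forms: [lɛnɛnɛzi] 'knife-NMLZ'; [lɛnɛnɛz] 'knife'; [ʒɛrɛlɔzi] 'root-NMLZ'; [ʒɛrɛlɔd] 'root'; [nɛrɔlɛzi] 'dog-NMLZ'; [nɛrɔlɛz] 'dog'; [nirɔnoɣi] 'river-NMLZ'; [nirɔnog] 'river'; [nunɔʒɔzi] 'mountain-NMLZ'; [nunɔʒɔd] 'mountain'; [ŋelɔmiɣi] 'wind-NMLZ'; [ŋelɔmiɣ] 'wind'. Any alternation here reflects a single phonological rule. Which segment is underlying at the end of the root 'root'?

In [ʒɛrɛlɔzi] and [ʒɛrɛlɔd] the final segment of 'root' alternates: [z] ~ [d].
But 'knife' keeps [z] in both environments ([lɛnɛnɛzi], [lɛnɛnɛz]), so there is no rule changing /z/ to [d] in isolation.
Therefore /d/ is basic and [z] is derived by intervocalic spirantization (voiced stops become fricatives between vowels).

/d/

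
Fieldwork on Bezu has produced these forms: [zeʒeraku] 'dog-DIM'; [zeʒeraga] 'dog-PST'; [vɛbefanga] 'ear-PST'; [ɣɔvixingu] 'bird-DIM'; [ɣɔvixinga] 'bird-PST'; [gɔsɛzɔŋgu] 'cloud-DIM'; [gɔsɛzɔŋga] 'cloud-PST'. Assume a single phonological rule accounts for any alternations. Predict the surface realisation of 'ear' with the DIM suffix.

The DIM suffix surfaces as [-gu] and [-ku], depending on the final segment of the stem.
The PST suffix, which begins with [g], is invariant after every stem; so [g] is not altered by any rule here.
The DIM suffix is therefore /-ku/ underlyingly, with post-nasal voicing: voiceless stops become voiced after a nasal.
After 'ear', which ends in a nasal, the suffix surfaces as [-gu], giving [vɛbefangu].

[vɛbefangu]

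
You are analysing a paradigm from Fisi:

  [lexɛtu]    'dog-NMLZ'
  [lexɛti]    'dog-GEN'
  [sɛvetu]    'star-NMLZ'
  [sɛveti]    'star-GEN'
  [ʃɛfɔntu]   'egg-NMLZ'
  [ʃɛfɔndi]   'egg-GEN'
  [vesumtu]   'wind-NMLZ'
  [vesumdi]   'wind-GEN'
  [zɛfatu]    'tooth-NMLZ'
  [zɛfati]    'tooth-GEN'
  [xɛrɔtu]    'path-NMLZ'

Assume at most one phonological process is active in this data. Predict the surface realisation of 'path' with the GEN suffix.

[xɛrɔti]

The GEN suffix surfaces as [-di] and [-ti], depending on the final segment of the stem.
By contrast the NMLZ suffix keeps its initial [t] throughout — that segment must be underlying.
So the underlying form is /-di/, and voiced stops become voiceless after a vowel.
After 'path', which ends in a vowel, the suffix surfaces as [-ti], giving [xɛrɔti].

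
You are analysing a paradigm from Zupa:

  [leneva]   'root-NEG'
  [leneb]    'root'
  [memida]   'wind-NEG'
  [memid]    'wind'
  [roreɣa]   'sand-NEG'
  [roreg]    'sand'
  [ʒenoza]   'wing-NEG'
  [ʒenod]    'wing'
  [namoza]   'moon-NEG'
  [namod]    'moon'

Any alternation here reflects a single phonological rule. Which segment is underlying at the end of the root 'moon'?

The stem for 'moon' ends in [z] in [namoza] but [d] in [namod].
But 'wind' keeps [d] in both environments ([memida], [memid]), so there is no rule changing /d/ to [z] before the NEG suffix.
The underlying segment must be /z/; voiced fricatives become stops word-finally, yielding [d] there.

/z/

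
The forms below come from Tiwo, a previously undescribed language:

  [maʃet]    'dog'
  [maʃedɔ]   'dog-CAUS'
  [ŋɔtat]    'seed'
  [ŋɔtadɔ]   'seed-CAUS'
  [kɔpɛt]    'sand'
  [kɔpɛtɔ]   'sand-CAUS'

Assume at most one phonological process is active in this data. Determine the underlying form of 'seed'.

'seed' shows [t] ~ [d] at the end of the stem ([ŋɔtat] vs [ŋɔtadɔ]).
The stem 'sand' ([kɔpɛt], [kɔpɛtɔ]) shows [t] unchanged in both environments, so [t] cannot be basic with [d] derived before the CAUS suffix.
The alternation reflects word-final obstruent devoicing: voiced obstruents become voiceless word-finally. /d/ is underlying.
So 'seed' = /ŋɔtad/.

/ŋɔtad/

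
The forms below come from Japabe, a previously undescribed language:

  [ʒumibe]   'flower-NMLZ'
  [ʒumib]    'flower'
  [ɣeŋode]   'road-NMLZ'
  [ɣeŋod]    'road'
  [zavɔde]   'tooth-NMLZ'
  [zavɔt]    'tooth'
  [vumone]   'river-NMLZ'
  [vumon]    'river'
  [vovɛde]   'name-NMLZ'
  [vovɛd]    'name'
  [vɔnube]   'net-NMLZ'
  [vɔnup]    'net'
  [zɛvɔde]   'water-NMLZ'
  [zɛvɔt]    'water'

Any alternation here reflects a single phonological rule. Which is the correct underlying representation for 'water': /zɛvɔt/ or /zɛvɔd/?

The root 'water' surfaces as [zɛvɔde] and [zɛvɔt], with a stem-final [d] ~ [t] alternation.
Compare 'name', with invariant [d] in [vovɛde] and [vovɛd]: an analysis with underlying /d/ and a rule producing [t] in isolation would wrongly predict alternation here too.
The underlying segment must be /t/; voiceless stops become voiced between vowels, yielding [d] there.

/zɛvɔt/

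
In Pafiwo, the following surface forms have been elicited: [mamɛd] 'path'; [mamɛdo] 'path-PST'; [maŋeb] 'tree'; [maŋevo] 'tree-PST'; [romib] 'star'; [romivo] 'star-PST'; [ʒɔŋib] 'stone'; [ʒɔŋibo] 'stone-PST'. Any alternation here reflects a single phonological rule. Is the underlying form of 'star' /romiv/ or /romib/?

/romiv/

The stem for 'star' ends in [b] in [romib] but [v] in [romivo].
But 'stone' keeps [b] in both environments ([ʒɔŋib], [ʒɔŋibo]), so there is no rule changing /b/ to [v] before the PST suffix.
The alternation reflects word-final hardening: voiced fricatives become stops word-finally. /v/ is underlying.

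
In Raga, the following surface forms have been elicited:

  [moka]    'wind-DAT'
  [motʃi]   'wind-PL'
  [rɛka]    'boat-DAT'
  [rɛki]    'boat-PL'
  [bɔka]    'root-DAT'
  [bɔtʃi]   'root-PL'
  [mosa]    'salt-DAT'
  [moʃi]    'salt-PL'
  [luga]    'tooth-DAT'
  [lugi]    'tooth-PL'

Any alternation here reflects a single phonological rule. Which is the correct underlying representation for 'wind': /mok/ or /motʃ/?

The stem for 'wind' ends in [k] in [moka] but [tʃ] in [motʃi].
Compare 'boat', with invariant [k] in [rɛka] and [rɛki]: an analysis with underlying /k/ and a rule producing [tʃ] before the PL suffix would wrongly predict alternation here too.
The underlying segment must be /tʃ/; palato-alveolar /tʃ/ and /ʃ/ become [k] and [s] when no front vowel follows, yielding [k] there.

/motʃ/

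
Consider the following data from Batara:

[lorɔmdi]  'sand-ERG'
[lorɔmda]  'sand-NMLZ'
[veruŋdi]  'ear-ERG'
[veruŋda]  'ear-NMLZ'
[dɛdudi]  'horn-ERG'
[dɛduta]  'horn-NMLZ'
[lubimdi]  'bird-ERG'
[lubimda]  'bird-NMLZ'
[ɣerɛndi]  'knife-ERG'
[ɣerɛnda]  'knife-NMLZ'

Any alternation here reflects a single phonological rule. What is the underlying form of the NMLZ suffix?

The NMLZ suffix surfaces as [-da] and [-ta], depending on the final segment of the stem.
The ERG suffix, which begins with [d], is invariant after every stem; so [d] is not altered by any rule here.
So the underlying form is /-ta/, and voiceless stops become voiced after a nasal.

/-ta/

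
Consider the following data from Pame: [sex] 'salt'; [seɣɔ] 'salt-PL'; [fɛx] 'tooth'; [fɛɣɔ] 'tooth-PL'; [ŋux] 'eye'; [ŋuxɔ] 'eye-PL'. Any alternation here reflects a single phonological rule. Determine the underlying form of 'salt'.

The stem for 'salt' ends in [x] in [sex] but [ɣ] in [seɣɔ].
The stem 'eye' ([ŋux], [ŋuxɔ]) shows [x] unchanged in both environments, so [x] cannot be basic with [ɣ] derived before the PL suffix.
The alternation reflects word-final obstruent devoicing: voiced obstruents become voiceless word-finally. /ɣ/ is underlying.

/seɣ/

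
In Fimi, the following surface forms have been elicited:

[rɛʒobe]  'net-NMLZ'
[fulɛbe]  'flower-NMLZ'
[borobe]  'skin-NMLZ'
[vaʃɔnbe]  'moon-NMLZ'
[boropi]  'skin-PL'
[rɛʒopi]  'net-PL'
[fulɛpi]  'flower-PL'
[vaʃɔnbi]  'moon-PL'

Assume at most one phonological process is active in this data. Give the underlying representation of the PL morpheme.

The PL morpheme has two allomorphs, [-bi] and [-pi].
The NMLZ suffix, which begins with [b], is invariant after every stem; so [b] is not altered by any rule here.
So the underlying form is /-pi/, and voiceless stops become voiced after a nasal.

/-pi/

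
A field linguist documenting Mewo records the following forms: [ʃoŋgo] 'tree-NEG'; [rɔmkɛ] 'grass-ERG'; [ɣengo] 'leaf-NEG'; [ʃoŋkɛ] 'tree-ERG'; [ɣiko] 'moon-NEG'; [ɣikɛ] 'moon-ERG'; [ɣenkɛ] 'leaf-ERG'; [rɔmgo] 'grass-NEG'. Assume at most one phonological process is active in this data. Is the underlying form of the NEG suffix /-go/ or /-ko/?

The NEG suffix surfaces as [-go] and [-ko], depending on the final segment of the stem.
The ERG suffix, which begins with [k], is invariant after every stem; so [k] is not altered by any rule here.
The NEG suffix is therefore /-go/ underlyingly, with post-vocalic devoicing: voiced stops become voiceless after a vowel.

/-go/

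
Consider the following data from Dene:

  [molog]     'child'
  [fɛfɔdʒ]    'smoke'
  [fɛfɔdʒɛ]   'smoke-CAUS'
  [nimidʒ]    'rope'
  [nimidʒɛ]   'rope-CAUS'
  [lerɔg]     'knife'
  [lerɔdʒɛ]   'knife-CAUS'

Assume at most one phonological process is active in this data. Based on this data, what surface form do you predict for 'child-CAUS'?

The stem for 'knife' ends in [g] in [lerɔg] but [dʒ] in [lerɔdʒɛ].
But 'rope' keeps [dʒ] in both environments ([nimidʒ], [nimidʒɛ]), so there is no rule changing /dʒ/ to [g] in isolation.
So /g/ is underlying, and a rule of palatalization before a front vowel — /g/ becomes palato-alveolar [dʒ] before a front vowel — gives [dʒ].
The one attested form of 'child', [molog], shows underlying /molog/. Applying the same rule before a front vowel gives [molodʒɛ].

[molodʒɛ]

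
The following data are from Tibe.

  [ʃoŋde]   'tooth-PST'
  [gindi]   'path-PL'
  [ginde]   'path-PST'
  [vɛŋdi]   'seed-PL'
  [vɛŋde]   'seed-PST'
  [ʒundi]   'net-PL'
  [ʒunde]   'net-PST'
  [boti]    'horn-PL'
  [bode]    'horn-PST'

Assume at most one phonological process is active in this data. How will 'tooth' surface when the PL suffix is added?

The PL morpheme has two allomorphs, [-di] and [-ti].
The PST suffix, which begins with [d], is invariant after every stem; so [d] is not altered by any rule here.
So the underlying form is /-ti/, and voiceless stops become voiced after a nasal.
After 'tooth', which ends in a nasal, the suffix surfaces as [-di], giving [ʃoŋdi].

[ʃoŋdi]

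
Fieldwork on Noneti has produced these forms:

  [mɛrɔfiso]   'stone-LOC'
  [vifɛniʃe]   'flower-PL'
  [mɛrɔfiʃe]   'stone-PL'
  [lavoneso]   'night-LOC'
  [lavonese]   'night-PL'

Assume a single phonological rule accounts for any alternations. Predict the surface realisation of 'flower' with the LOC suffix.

The stem for 'stone' ends in [s] in [mɛrɔfiso] but [ʃ] in [mɛrɔfiʃe].
If /s/ were underlying and a rule turned it into [ʃ] before the PL suffix, 'night' would also alternate; but it has [s] in both [lavoneso] and [lavonese].
So /ʃ/ is underlying, and a rule of depalatalization — palato-alveolar /ʃ/ becomes [s] when no front vowel follows — gives [s].
From [vifɛniʃe] the stem 'flower' is /vifɛniʃ/; when no front vowel follows this yields [vifɛniso].

[vifɛniso]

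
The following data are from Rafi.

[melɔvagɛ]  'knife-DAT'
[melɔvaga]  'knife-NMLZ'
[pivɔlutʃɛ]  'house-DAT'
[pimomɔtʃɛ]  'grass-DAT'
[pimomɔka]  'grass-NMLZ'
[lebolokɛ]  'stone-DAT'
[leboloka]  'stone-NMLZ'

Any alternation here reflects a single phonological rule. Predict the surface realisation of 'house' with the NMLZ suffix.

[pivɔluka]

The root 'grass' surfaces as [pimomɔtʃɛ] and [pimomɔka], with a stem-final [tʃ] ~ [k] alternation.
If /k/ were underlying and a rule turned it into [tʃ] before the DAT suffix, 'stone' would also alternate; but it has [k] in both [lebolokɛ] and [leboloka].
Therefore /tʃ/ is basic and [k] is derived by depalatalization (palato-alveolar /tʃ/ becomes [k] when no front vowel follows).
The one attested form of 'house', [pivɔlutʃɛ], shows underlying /pivɔlutʃ/. Applying the same rule when no front vowel follows gives [pivɔluka].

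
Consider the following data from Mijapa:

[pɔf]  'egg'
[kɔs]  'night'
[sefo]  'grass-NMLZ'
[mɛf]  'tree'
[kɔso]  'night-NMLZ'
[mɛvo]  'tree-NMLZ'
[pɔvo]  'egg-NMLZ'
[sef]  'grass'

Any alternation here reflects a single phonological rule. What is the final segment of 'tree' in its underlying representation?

/v/

The stem for 'tree' ends in [f] in [mɛf] but [v] in [mɛvo].
If /f/ were underlying and a rule turned it into [v] before the NMLZ suffix, 'grass' would also alternate; but it has [f] in both [sef] and [sefo].
The alternation reflects word-final obstruent devoicing: voiced obstruents become voiceless word-finally. /v/ is underlying.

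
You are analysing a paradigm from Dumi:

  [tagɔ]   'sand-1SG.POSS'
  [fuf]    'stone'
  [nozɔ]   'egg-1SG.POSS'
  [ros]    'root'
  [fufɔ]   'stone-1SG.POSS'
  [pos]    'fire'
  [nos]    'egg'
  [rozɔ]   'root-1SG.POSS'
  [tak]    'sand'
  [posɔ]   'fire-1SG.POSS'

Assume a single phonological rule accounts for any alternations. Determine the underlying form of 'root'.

/roz/

The root 'root' surfaces as [rozɔ] and [ros], with a stem-final [z] ~ [s] alternation.
Compare 'fire', with invariant [s] in [posɔ] and [pos]: an analysis with underlying /s/ and a rule producing [z] before the 1SG.POSS suffix would wrongly predict alternation here too.
Therefore /z/ is basic and [s] is derived by word-final obstruent devoicing (voiced obstruents become voiceless word-finally).
Hence 'root' is /roz/ underlyingly.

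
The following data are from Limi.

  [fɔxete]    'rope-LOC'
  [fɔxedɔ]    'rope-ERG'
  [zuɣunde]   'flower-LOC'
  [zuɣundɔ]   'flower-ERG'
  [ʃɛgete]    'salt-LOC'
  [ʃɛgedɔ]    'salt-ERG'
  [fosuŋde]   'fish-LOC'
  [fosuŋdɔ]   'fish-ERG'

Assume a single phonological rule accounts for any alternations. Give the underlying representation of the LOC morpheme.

The LOC morpheme has two allomorphs, [-de] and [-te].
The ERG suffix, which begins with [d], is invariant after every stem; so [d] is not altered by any rule here.
The LOC suffix is therefore /-te/ underlyingly, with post-nasal voicing: voiceless stops become voiced after a nasal.

/-te/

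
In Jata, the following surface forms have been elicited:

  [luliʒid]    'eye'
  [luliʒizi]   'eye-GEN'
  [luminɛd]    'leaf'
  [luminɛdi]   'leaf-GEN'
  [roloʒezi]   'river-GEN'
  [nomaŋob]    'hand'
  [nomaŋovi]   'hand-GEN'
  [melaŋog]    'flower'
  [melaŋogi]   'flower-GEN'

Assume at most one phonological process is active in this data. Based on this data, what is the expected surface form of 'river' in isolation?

[roloʒed]

The root 'eye' surfaces as [luliʒid] and [luliʒizi], with a stem-final [d] ~ [z] alternation.
If /d/ were underlying and a rule turned it into [z] before the GEN suffix, 'leaf' would also alternate; but it has [d] in both [luminɛd] and [luminɛdi].
Therefore /z/ is basic and [d] is derived by word-final hardening (voiced fricatives become stops word-finally).
From [roloʒezi] the stem 'river' is /roloʒez/; word-finally this yields [roloʒed].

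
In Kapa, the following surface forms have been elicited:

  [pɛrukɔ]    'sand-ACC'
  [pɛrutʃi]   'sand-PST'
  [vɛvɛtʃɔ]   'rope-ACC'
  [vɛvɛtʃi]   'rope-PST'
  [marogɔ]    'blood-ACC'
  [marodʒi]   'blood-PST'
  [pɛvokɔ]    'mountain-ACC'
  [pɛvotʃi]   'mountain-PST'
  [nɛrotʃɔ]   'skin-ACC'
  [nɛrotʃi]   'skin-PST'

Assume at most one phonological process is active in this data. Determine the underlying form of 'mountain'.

In [pɛvokɔ] and [pɛvotʃi] the final segment of 'mountain' alternates: [k] ~ [tʃ].
Compare 'rope', with invariant [tʃ] in [vɛvɛtʃɔ] and [vɛvɛtʃi]: an analysis with underlying /tʃ/ and a rule producing [k] before the ACC suffix would wrongly predict alternation here too.
Therefore /k/ is basic and [tʃ] is derived by palatalization before a front vowel (/k/ and /g/ become palato-alveolar [tʃ] and [dʒ] before a front vowel).

/pɛvok/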